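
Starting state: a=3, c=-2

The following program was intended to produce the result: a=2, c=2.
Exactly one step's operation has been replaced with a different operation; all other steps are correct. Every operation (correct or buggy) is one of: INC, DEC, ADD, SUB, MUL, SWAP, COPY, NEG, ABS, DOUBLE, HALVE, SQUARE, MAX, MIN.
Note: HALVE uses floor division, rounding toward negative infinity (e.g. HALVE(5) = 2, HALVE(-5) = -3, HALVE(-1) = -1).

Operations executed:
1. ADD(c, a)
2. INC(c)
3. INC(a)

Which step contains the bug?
Step 3

Trace with buggy code:
Initial: a=3, c=-2
After step 1: a=3, c=1
After step 2: a=3, c=2
After step 3: a=4, c=2
Actual final a=4, c=2 ≠ expected a=2, c=2.
Step 3 is the only position where a single-operation replacement can produce the expected result.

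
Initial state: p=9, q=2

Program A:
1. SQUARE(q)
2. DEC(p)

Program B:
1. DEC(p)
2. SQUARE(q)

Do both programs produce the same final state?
Yes

Program A final state: p=8, q=4
Program B final state: p=8, q=4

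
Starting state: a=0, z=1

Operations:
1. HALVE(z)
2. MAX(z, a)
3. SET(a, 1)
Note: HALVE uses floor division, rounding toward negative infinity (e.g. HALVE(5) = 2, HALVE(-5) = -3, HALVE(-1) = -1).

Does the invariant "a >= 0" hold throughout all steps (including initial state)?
Yes

The invariant holds at every step.

State at each step:
Initial: a=0, z=1
After step 1: a=0, z=0
After step 2: a=0, z=0
After step 3: a=1, z=0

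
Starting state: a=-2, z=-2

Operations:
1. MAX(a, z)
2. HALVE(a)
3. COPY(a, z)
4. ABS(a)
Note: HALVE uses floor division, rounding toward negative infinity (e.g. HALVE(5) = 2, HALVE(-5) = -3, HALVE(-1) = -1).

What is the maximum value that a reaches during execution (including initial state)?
2

Values of a at each step:
Initial: a = -2
After step 1: a = -2
After step 2: a = -1
After step 3: a = -2
After step 4: a = 2 ← maximum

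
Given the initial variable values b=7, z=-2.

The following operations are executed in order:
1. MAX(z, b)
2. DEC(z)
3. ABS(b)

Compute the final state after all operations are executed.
{b: 7, z: 6}

Step-by-step execution:
Initial: b=7, z=-2
After step 1 (MAX(z, b)): b=7, z=7
After step 2 (DEC(z)): b=7, z=6
After step 3 (ABS(b)): b=7, z=6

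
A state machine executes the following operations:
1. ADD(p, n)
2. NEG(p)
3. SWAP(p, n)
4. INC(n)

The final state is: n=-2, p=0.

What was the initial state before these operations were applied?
n=0, p=3

Working backwards:
Final state: n=-2, p=0
Before step 4 (INC(n)): n=-3, p=0
Before step 3 (SWAP(p, n)): n=0, p=-3
Before step 2 (NEG(p)): n=0, p=3
Before step 1 (ADD(p, n)): n=0, p=3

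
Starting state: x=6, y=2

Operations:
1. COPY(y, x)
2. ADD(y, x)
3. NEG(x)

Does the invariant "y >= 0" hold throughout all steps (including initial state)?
Yes

The invariant holds at every step.

State at each step:
Initial: x=6, y=2
After step 1: x=6, y=6
After step 2: x=6, y=12
After step 3: x=-6, y=12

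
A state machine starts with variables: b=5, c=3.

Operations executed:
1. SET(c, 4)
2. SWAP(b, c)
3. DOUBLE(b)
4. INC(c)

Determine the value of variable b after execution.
b = 8

Tracing execution:
Step 1: SET(c, 4) → b = 5
Step 2: SWAP(b, c) → b = 4
Step 3: DOUBLE(b) → b = 8
Step 4: INC(c) → b = 8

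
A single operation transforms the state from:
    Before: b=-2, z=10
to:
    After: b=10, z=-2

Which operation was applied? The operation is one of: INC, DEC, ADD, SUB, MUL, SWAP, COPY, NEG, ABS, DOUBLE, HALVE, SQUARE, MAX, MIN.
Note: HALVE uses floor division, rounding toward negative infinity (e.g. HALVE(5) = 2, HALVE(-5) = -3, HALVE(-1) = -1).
SWAP(z, b)

Analyzing the change:
Before: b=-2, z=10
After: b=10, z=-2
Variable z changed from 10 to -2
Variable b changed from -2 to 10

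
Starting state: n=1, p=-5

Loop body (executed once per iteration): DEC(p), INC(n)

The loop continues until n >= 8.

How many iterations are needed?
7

Tracing iterations:
Initial: n=1, p=-5
After iteration 1: n=2, p=-6
After iteration 2: n=3, p=-7
After iteration 3: n=4, p=-8
After iteration 4: n=5, p=-9
After iteration 5: n=6, p=-10
After iteration 6: n=7, p=-11
After iteration 7: n=8, p=-12
n >= 8 now holds, so the loop exits after 7 iterations.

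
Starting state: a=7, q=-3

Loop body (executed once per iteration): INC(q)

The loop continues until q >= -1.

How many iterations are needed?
2

Tracing iterations:
Initial: a=7, q=-3
After iteration 1: a=7, q=-2
After iteration 2: a=7, q=-1
q >= -1 now holds, so the loop exits after 2 iterations.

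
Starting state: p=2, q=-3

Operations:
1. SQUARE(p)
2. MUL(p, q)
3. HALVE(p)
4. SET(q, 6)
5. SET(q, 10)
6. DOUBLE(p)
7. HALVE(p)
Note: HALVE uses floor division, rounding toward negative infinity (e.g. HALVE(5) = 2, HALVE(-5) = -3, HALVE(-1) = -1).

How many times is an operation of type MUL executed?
1

Counting MUL operations:
Step 2: MUL(p, q) ← MUL
Total: 1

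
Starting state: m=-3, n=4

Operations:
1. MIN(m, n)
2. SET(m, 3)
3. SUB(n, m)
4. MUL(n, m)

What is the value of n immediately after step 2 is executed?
n = 4

Tracing n through execution:
Initial: n = 4
After step 1 (MIN(m, n)): n = 4
After step 2 (SET(m, 3)): n = 4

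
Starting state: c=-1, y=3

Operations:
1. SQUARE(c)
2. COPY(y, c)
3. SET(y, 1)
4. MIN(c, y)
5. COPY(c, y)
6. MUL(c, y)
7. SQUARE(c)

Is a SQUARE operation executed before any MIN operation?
Yes

First SQUARE: step 1
First MIN: step 4
Since 1 < 4, SQUARE comes first.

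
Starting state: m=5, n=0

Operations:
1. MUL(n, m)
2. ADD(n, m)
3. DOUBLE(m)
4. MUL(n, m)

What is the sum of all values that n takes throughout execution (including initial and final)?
60

Values of n at each step:
Initial: n = 0
After step 1: n = 0
After step 2: n = 5
After step 3: n = 5
After step 4: n = 50
Sum = 0 + 0 + 5 + 5 + 50 = 60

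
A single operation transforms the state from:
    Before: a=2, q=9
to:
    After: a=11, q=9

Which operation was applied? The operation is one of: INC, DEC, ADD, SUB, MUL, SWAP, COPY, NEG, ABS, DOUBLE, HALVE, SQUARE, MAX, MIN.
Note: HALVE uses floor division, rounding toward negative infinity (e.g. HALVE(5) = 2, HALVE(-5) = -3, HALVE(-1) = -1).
ADD(a, q)

Analyzing the change:
Before: a=2, q=9
After: a=11, q=9
Variable a changed from 2 to 11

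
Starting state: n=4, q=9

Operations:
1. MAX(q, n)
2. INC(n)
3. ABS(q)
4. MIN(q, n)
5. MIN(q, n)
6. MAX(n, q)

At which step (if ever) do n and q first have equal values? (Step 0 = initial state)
Step 4

n and q first become equal after step 4.

Comparing values at each step:
Initial: n=4, q=9
After step 1: n=4, q=9
After step 2: n=5, q=9
After step 3: n=5, q=9
After step 4: n=5, q=5 ← equal!
After step 5: n=5, q=5 ← equal!
After step 6: n=5, q=5 ← equal!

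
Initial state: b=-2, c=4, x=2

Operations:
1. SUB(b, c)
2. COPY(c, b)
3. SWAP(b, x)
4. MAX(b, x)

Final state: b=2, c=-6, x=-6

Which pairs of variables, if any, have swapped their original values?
None

Comparing initial and final values:
b: -2 → 2
c: 4 → -6
x: 2 → -6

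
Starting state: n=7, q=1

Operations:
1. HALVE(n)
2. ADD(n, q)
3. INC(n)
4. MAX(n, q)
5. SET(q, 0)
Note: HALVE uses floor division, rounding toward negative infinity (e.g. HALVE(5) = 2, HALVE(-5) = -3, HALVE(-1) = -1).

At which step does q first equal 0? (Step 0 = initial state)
Step 5

Tracing q:
Initial: q = 1
After step 1: q = 1
After step 2: q = 1
After step 3: q = 1
After step 4: q = 1
After step 5: q = 0 ← first occurrence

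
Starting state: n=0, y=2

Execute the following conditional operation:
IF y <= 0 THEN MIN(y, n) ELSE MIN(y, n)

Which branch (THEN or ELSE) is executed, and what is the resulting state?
Branch: ELSE, Final state: n=0, y=0

Evaluating condition: y <= 0
y = 2
Condition is False, so ELSE branch executes
After MIN(y, n): n=0, y=0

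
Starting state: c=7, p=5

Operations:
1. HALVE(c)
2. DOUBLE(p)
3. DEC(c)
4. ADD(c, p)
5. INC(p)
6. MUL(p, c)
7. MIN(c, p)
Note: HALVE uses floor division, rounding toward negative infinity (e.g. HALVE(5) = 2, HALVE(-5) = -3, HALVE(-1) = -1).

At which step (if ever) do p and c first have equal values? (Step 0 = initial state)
Never

p and c never become equal during execution.

Comparing values at each step:
Initial: p=5, c=7
After step 1: p=5, c=3
After step 2: p=10, c=3
After step 3: p=10, c=2
After step 4: p=10, c=12
After step 5: p=11, c=12
After step 6: p=132, c=12
After step 7: p=132, c=12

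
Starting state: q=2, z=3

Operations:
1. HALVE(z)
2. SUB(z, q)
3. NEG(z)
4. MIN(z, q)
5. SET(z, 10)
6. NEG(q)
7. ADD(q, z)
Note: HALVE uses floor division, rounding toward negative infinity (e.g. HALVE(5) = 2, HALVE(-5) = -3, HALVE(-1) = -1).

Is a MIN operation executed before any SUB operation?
No

First MIN: step 4
First SUB: step 2
Since 4 > 2, SUB comes first.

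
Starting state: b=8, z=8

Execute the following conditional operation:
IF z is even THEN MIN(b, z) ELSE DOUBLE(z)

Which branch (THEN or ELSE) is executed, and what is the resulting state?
Branch: THEN, Final state: b=8, z=8

Evaluating condition: z is even
Condition is True, so THEN branch executes
After MIN(b, z): b=8, z=8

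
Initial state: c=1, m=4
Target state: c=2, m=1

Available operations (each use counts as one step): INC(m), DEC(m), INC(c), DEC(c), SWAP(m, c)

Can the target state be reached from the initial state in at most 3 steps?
Yes

Path (3 steps): DEC(m) → DEC(m) → SWAP(m, c)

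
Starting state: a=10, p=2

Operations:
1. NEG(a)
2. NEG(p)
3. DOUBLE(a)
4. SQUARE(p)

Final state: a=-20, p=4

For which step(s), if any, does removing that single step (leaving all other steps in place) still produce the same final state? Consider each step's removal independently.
Step(s) 2

Testing removal of each single step:
Without step 1: final = a=20, p=4 (different)
Without step 2: final = a=-20, p=4 (same)
Without step 3: final = a=-10, p=4 (different)
Without step 4: final = a=-20, p=-2 (different)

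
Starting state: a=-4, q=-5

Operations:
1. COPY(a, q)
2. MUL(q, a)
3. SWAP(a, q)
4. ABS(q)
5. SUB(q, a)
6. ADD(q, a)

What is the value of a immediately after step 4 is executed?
a = 25

Tracing a through execution:
Initial: a = -4
After step 1 (COPY(a, q)): a = -5
After step 2 (MUL(q, a)): a = -5
After step 3 (SWAP(a, q)): a = 25
After step 4 (ABS(q)): a = 25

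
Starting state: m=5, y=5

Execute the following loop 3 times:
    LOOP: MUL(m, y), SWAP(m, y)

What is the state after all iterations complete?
m=125, y=3125

Iteration trace:
Start: m=5, y=5
After iteration 1: m=5, y=25
After iteration 2: m=25, y=125
After iteration 3: m=125, y=3125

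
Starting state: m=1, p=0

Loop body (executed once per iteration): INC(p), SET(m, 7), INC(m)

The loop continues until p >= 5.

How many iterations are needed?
5

Tracing iterations:
Initial: m=1, p=0
After iteration 1: m=8, p=1
After iteration 2: m=8, p=2
After iteration 3: m=8, p=3
After iteration 4: m=8, p=4
After iteration 5: m=8, p=5
p >= 5 now holds, so the loop exits after 5 iterations.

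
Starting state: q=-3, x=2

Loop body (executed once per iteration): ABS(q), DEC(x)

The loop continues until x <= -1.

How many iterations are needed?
3

Tracing iterations:
Initial: q=-3, x=2
After iteration 1: q=3, x=1
After iteration 2: q=3, x=0
After iteration 3: q=3, x=-1
x <= -1 now holds, so the loop exits after 3 iterations.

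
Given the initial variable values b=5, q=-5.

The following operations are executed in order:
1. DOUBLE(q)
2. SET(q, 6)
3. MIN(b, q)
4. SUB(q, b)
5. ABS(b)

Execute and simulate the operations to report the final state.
{b: 5, q: 1}

Step-by-step execution:
Initial: b=5, q=-5
After step 1 (DOUBLE(q)): b=5, q=-10
After step 2 (SET(q, 6)): b=5, q=6
After step 3 (MIN(b, q)): b=5, q=6
After step 4 (SUB(q, b)): b=5, q=1
After step 5 (ABS(b)): b=5, q=1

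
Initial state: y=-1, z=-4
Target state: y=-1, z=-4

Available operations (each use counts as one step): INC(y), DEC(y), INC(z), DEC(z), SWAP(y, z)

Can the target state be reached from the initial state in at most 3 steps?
Yes

Path (0 steps): 0 steps (already at target)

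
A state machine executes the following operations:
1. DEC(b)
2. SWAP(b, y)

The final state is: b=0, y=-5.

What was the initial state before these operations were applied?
b=-4, y=0

Working backwards:
Final state: b=0, y=-5
Before step 2 (SWAP(b, y)): b=-5, y=0
Before step 1 (DEC(b)): b=-4, y=0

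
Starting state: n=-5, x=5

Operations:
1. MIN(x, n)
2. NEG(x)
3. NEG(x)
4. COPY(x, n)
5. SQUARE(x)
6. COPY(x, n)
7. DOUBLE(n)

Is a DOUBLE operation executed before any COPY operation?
No

First DOUBLE: step 7
First COPY: step 4
Since 7 > 4, COPY comes first.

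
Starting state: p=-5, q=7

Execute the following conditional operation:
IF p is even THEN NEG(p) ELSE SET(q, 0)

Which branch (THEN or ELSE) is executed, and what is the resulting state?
Branch: ELSE, Final state: p=-5, q=0

Evaluating condition: p is even
Condition is False, so ELSE branch executes
After SET(q, 0): p=-5, q=0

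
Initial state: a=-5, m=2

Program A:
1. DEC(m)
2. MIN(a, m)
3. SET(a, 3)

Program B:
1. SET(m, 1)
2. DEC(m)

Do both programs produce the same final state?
No

Program A final state: a=3, m=1
Program B final state: a=-5, m=0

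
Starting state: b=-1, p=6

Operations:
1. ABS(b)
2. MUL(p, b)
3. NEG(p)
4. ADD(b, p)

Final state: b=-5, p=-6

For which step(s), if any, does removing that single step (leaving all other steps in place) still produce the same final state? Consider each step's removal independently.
Step(s) 2

Testing removal of each single step:
Without step 1: final = b=5, p=6 (different)
Without step 2: final = b=-5, p=-6 (same)
Without step 3: final = b=7, p=6 (different)
Without step 4: final = b=1, p=-6 (different)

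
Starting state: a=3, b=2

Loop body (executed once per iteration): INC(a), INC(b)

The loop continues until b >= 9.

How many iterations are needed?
7

Tracing iterations:
Initial: a=3, b=2
After iteration 1: a=4, b=3
After iteration 2: a=5, b=4
After iteration 3: a=6, b=5
After iteration 4: a=7, b=6
After iteration 5: a=8, b=7
After iteration 6: a=9, b=8
After iteration 7: a=10, b=9
b >= 9 now holds, so the loop exits after 7 iterations.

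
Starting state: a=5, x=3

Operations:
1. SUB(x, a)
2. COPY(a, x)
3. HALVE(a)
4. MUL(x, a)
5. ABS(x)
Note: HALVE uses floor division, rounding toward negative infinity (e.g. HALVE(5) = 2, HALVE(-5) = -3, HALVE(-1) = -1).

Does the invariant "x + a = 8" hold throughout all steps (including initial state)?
No, violated after step 1

The invariant is violated after step 1.

State at each step:
Initial: a=5, x=3
After step 1: a=5, x=-2
After step 2: a=-2, x=-2
After step 3: a=-1, x=-2
After step 4: a=-1, x=2
After step 5: a=-1, x=2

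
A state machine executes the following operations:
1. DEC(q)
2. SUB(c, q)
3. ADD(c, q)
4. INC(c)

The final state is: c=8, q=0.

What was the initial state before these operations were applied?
c=7, q=1

Working backwards:
Final state: c=8, q=0
Before step 4 (INC(c)): c=7, q=0
Before step 3 (ADD(c, q)): c=7, q=0
Before step 2 (SUB(c, q)): c=7, q=0
Before step 1 (DEC(q)): c=7, q=1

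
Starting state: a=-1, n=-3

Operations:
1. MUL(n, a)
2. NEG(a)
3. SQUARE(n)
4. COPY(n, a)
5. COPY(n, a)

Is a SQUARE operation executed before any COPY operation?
Yes

First SQUARE: step 3
First COPY: step 4
Since 3 < 4, SQUARE comes first.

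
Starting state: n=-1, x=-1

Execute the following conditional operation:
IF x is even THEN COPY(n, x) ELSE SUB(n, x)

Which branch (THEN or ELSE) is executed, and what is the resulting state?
Branch: ELSE, Final state: n=0, x=-1

Evaluating condition: x is even
Condition is False, so ELSE branch executes
After SUB(n, x): n=0, x=-1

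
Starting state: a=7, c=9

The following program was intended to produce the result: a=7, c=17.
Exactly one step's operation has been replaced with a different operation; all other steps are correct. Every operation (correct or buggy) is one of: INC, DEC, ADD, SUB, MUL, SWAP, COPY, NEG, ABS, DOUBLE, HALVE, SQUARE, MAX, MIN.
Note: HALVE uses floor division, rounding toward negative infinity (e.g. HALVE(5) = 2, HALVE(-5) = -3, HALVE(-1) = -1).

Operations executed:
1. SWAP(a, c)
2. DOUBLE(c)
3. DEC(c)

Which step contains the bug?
Step 1

Trace with buggy code:
Initial: a=7, c=9
After step 1: a=9, c=7
After step 2: a=9, c=14
After step 3: a=9, c=13
Actual final a=9, c=13 ≠ expected a=7, c=17.
Step 1 is the only position where a single-operation replacement can produce the expected result.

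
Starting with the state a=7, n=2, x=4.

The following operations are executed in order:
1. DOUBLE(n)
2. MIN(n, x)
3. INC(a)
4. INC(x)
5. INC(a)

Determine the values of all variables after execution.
{a: 9, n: 4, x: 5}

Step-by-step execution:
Initial: a=7, n=2, x=4
After step 1 (DOUBLE(n)): a=7, n=4, x=4
After step 2 (MIN(n, x)): a=7, n=4, x=4
After step 3 (INC(a)): a=8, n=4, x=4
After step 4 (INC(x)): a=8, n=4, x=5
After step 5 (INC(a)): a=9, n=4, x=5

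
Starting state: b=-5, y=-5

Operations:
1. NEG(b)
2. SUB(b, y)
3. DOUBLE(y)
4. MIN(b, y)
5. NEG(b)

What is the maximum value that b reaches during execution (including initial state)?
10

Values of b at each step:
Initial: b = -5
After step 1: b = 5
After step 2: b = 10 ← maximum
After step 3: b = 10
After step 4: b = -10
After step 5: b = 10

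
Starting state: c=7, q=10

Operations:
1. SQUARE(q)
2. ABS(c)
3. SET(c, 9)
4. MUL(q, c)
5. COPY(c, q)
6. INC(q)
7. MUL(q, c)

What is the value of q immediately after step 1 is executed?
q = 100

Tracing q through execution:
Initial: q = 10
After step 1 (SQUARE(q)): q = 100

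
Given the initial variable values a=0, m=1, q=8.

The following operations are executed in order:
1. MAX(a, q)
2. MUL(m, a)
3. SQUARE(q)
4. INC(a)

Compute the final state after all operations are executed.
{a: 9, m: 8, q: 64}

Step-by-step execution:
Initial: a=0, m=1, q=8
After step 1 (MAX(a, q)): a=8, m=1, q=8
After step 2 (MUL(m, a)): a=8, m=8, q=8
After step 3 (SQUARE(q)): a=8, m=8, q=64
After step 4 (INC(a)): a=9, m=8, q=64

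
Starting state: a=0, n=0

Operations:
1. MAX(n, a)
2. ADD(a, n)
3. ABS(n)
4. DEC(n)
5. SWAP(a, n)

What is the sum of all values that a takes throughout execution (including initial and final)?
-1

Values of a at each step:
Initial: a = 0
After step 1: a = 0
After step 2: a = 0
After step 3: a = 0
After step 4: a = 0
After step 5: a = -1
Sum = 0 + 0 + 0 + 0 + 0 + -1 = -1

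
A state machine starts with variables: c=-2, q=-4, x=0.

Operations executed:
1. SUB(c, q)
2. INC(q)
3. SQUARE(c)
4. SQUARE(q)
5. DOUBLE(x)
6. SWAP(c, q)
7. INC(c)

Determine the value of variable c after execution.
c = 10

Tracing execution:
Step 1: SUB(c, q) → c = 2
Step 2: INC(q) → c = 2
Step 3: SQUARE(c) → c = 4
Step 4: SQUARE(q) → c = 4
Step 5: DOUBLE(x) → c = 4
Step 6: SWAP(c, q) → c = 9
Step 7: INC(c) → c = 10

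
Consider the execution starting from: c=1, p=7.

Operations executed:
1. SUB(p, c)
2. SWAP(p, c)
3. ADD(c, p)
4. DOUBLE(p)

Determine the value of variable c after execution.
c = 7

Tracing execution:
Step 1: SUB(p, c) → c = 1
Step 2: SWAP(p, c) → c = 6
Step 3: ADD(c, p) → c = 7
Step 4: DOUBLE(p) → c = 7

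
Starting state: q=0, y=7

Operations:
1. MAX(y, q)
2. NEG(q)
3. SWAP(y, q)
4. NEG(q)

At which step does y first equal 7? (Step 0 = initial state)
Step 0

Tracing y:
Initial: y = 7 ← first occurrence
After step 1: y = 7
After step 2: y = 7
After step 3: y = 0
After step 4: y = 0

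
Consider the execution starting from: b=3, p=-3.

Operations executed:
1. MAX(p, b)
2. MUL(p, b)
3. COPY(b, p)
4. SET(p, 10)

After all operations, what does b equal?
b = 9

Tracing execution:
Step 1: MAX(p, b) → b = 3
Step 2: MUL(p, b) → b = 3
Step 3: COPY(b, p) → b = 9
Step 4: SET(p, 10) → b = 9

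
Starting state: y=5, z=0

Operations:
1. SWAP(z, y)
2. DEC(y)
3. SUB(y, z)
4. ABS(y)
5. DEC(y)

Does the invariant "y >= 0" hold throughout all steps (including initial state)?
No, violated after step 2

The invariant is violated after step 2.

State at each step:
Initial: y=5, z=0
After step 1: y=0, z=5
After step 2: y=-1, z=5
After step 3: y=-6, z=5
After step 4: y=6, z=5
After step 5: y=5, z=5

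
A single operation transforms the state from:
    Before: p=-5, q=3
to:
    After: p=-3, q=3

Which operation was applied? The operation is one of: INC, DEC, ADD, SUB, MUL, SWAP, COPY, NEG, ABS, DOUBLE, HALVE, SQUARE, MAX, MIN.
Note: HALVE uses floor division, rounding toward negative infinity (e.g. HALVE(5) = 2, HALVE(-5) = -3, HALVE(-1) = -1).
HALVE(p)

Analyzing the change:
Before: p=-5, q=3
After: p=-3, q=3
Variable p changed from -5 to -3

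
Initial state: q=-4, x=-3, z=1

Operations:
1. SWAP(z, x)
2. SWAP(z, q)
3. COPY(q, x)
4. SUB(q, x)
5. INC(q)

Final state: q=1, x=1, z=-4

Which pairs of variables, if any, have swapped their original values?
(z, q)

Comparing initial and final values:
z: 1 → -4
x: -3 → 1
q: -4 → 1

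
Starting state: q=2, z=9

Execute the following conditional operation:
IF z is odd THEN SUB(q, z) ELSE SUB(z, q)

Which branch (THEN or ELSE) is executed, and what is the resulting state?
Branch: THEN, Final state: q=-7, z=9

Evaluating condition: z is odd
Condition is True, so THEN branch executes
After SUB(q, z): q=-7, z=9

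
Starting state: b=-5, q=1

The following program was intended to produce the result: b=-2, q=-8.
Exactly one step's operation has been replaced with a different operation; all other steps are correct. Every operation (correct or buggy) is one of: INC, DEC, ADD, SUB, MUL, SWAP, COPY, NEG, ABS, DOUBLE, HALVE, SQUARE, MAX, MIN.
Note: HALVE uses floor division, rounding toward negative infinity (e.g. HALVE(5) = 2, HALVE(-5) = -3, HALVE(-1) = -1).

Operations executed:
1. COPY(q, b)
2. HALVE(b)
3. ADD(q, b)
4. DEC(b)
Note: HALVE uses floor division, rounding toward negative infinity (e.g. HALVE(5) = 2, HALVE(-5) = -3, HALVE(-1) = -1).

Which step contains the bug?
Step 4

Trace with buggy code:
Initial: b=-5, q=1
After step 1: b=-5, q=-5
After step 2: b=-3, q=-5
After step 3: b=-3, q=-8
After step 4: b=-4, q=-8
Actual final b=-4, q=-8 ≠ expected b=-2, q=-8.
Step 4 is the only position where a single-operation replacement can produce the expected result.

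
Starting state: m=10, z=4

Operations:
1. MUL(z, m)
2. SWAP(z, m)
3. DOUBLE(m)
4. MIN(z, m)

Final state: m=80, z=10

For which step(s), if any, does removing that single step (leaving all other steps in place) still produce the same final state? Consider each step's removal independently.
Step(s) 4

Testing removal of each single step:
Without step 1: final = m=8, z=8 (different)
Without step 2: final = m=20, z=20 (different)
Without step 3: final = m=40, z=10 (different)
Without step 4: final = m=80, z=10 (same)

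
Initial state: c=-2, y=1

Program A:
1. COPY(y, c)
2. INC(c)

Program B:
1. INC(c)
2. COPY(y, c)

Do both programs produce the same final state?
No

Program A final state: c=-1, y=-2
Program B final state: c=-1, y=-1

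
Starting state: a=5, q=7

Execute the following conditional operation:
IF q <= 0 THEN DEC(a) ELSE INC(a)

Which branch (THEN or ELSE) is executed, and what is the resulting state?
Branch: ELSE, Final state: a=6, q=7

Evaluating condition: q <= 0
q = 7
Condition is False, so ELSE branch executes
After INC(a): a=6, q=7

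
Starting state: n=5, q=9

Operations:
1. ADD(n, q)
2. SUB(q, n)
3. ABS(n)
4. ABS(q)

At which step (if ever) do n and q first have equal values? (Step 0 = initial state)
Never

n and q never become equal during execution.

Comparing values at each step:
Initial: n=5, q=9
After step 1: n=14, q=9
After step 2: n=14, q=-5
After step 3: n=14, q=-5
After step 4: n=14, q=5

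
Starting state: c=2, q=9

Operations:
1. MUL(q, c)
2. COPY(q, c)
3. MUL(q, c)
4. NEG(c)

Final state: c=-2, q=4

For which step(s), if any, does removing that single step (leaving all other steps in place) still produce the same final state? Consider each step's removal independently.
Step(s) 1

Testing removal of each single step:
Without step 1: final = c=-2, q=4 (same)
Without step 2: final = c=-2, q=36 (different)
Without step 3: final = c=-2, q=2 (different)
Without step 4: final = c=2, q=4 (different)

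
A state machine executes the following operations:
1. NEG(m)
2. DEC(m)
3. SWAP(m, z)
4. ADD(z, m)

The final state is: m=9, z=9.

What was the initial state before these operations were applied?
m=-1, z=9

Working backwards:
Final state: m=9, z=9
Before step 4 (ADD(z, m)): m=9, z=0
Before step 3 (SWAP(m, z)): m=0, z=9
Before step 2 (DEC(m)): m=1, z=9
Before step 1 (NEG(m)): m=-1, z=9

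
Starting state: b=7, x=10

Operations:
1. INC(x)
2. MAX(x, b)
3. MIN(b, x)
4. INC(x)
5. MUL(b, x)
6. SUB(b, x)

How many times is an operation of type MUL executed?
1

Counting MUL operations:
Step 5: MUL(b, x) ← MUL
Total: 1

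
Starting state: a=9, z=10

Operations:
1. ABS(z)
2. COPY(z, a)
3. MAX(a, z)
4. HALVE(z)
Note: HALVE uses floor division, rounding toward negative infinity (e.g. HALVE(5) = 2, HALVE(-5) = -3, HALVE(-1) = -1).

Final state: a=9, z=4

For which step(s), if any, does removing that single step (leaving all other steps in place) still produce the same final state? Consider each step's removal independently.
Step(s) 1, 3

Testing removal of each single step:
Without step 1: final = a=9, z=4 (same)
Without step 2: final = a=10, z=5 (different)
Without step 3: final = a=9, z=4 (same)
Without step 4: final = a=9, z=9 (different)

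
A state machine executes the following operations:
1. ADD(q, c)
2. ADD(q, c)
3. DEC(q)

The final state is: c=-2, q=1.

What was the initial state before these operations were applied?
c=-2, q=6

Working backwards:
Final state: c=-2, q=1
Before step 3 (DEC(q)): c=-2, q=2
Before step 2 (ADD(q, c)): c=-2, q=4
Before step 1 (ADD(q, c)): c=-2, q=6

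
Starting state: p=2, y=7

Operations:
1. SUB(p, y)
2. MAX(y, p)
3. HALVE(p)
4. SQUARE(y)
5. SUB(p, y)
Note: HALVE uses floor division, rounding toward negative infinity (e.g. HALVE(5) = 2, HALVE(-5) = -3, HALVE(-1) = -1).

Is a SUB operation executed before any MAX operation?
Yes

First SUB: step 1
First MAX: step 2
Since 1 < 2, SUB comes first.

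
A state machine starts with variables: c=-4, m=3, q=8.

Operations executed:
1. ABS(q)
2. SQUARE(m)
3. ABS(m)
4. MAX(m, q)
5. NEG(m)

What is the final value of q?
q = 8

Tracing execution:
Step 1: ABS(q) → q = 8
Step 2: SQUARE(m) → q = 8
Step 3: ABS(m) → q = 8
Step 4: MAX(m, q) → q = 8
Step 5: NEG(m) → q = 8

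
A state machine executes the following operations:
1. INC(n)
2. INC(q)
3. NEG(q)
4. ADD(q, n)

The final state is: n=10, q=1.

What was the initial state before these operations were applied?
n=9, q=8

Working backwards:
Final state: n=10, q=1
Before step 4 (ADD(q, n)): n=10, q=-9
Before step 3 (NEG(q)): n=10, q=9
Before step 2 (INC(q)): n=10, q=8
Before step 1 (INC(n)): n=9, q=8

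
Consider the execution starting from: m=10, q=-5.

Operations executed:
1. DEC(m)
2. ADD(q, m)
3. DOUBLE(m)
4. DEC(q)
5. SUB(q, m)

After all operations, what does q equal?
q = -15

Tracing execution:
Step 1: DEC(m) → q = -5
Step 2: ADD(q, m) → q = 4
Step 3: DOUBLE(m) → q = 4
Step 4: DEC(q) → q = 3
Step 5: SUB(q, m) → q = -15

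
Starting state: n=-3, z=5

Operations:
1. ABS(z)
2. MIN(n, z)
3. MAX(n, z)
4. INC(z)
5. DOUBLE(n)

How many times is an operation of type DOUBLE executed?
1

Counting DOUBLE operations:
Step 5: DOUBLE(n) ← DOUBLE
Total: 1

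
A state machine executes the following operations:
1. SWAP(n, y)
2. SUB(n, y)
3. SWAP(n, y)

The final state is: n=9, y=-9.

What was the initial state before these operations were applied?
n=9, y=0

Working backwards:
Final state: n=9, y=-9
Before step 3 (SWAP(n, y)): n=-9, y=9
Before step 2 (SUB(n, y)): n=0, y=9
Before step 1 (SWAP(n, y)): n=9, y=0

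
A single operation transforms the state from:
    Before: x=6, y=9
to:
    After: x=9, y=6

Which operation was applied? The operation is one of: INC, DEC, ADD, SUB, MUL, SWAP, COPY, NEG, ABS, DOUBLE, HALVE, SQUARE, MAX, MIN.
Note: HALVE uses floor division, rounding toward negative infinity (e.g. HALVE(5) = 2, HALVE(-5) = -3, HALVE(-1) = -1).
SWAP(y, x)

Analyzing the change:
Before: x=6, y=9
After: x=9, y=6
Variable y changed from 9 to 6
Variable x changed from 6 to 9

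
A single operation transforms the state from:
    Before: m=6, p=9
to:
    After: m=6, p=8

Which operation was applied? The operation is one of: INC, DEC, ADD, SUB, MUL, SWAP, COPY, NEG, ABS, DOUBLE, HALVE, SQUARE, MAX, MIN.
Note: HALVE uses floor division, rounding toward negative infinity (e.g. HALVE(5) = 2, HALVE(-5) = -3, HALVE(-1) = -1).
DEC(p)

Analyzing the change:
Before: m=6, p=9
After: m=6, p=8
Variable p changed from 9 to 8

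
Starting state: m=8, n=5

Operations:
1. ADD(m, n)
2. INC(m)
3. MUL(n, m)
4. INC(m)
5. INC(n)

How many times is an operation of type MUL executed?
1

Counting MUL operations:
Step 3: MUL(n, m) ← MUL
Total: 1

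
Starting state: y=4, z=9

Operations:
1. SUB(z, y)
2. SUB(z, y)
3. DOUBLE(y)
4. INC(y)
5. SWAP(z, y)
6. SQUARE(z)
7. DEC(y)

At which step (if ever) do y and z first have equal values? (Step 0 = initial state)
Never

y and z never become equal during execution.

Comparing values at each step:
Initial: y=4, z=9
After step 1: y=4, z=5
After step 2: y=4, z=1
After step 3: y=8, z=1
After step 4: y=9, z=1
After step 5: y=1, z=9
After step 6: y=1, z=81
After step 7: y=0, z=81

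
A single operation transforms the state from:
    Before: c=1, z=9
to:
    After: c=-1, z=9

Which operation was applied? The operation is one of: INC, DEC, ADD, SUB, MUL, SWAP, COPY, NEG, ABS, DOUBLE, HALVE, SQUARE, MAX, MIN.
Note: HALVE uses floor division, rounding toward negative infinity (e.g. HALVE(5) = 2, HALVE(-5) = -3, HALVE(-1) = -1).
NEG(c)

Analyzing the change:
Before: c=1, z=9
After: c=-1, z=9
Variable c changed from 1 to -1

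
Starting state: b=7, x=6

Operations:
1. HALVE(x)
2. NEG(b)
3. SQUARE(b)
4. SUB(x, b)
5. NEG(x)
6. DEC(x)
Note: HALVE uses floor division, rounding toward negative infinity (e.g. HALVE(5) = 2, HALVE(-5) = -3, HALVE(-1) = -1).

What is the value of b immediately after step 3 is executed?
b = 49

Tracing b through execution:
Initial: b = 7
After step 1 (HALVE(x)): b = 7
After step 2 (NEG(b)): b = -7
After step 3 (SQUARE(b)): b = 49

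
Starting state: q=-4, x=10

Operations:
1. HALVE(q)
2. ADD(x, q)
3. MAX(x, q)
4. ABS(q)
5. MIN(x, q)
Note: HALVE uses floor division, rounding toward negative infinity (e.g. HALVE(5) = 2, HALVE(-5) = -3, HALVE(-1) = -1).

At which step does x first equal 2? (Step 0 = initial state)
Step 5

Tracing x:
Initial: x = 10
After step 1: x = 10
After step 2: x = 8
After step 3: x = 8
After step 4: x = 8
After step 5: x = 2 ← first occurrence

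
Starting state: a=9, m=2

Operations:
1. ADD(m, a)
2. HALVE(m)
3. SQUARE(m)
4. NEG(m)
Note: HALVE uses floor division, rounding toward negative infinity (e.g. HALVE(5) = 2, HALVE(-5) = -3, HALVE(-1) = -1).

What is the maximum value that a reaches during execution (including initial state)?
9

Values of a at each step:
Initial: a = 9 ← maximum
After step 1: a = 9
After step 2: a = 9
After step 3: a = 9
After step 4: a = 9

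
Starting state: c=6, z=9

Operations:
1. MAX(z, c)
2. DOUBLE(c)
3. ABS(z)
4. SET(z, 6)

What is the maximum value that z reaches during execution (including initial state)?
9

Values of z at each step:
Initial: z = 9 ← maximum
After step 1: z = 9
After step 2: z = 9
After step 3: z = 9
After step 4: z = 6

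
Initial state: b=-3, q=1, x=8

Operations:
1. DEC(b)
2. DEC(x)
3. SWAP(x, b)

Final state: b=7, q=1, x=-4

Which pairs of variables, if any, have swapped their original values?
None

Comparing initial and final values:
x: 8 → -4
q: 1 → 1
b: -3 → 7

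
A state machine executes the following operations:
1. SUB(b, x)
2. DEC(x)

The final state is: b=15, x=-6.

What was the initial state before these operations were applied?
b=10, x=-5

Working backwards:
Final state: b=15, x=-6
Before step 2 (DEC(x)): b=15, x=-5
Before step 1 (SUB(b, x)): b=10, x=-5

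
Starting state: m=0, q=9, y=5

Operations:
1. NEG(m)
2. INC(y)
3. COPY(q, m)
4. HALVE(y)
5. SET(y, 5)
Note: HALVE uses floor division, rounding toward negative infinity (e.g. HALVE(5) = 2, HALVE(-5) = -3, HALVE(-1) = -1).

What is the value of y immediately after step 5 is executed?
y = 5

Tracing y through execution:
Initial: y = 5
After step 1 (NEG(m)): y = 5
After step 2 (INC(y)): y = 6
After step 3 (COPY(q, m)): y = 6
After step 4 (HALVE(y)): y = 3
After step 5 (SET(y, 5)): y = 5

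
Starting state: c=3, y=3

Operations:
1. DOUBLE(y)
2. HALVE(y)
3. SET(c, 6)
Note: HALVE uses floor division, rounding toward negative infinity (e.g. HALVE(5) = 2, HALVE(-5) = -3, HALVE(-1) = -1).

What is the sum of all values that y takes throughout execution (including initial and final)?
15

Values of y at each step:
Initial: y = 3
After step 1: y = 6
After step 2: y = 3
After step 3: y = 3
Sum = 3 + 6 + 3 + 3 = 15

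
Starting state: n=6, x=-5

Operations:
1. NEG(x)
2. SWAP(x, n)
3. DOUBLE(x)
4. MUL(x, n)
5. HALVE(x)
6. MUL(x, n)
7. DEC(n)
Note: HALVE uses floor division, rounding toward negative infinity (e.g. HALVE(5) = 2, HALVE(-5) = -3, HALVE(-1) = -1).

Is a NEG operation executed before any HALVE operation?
Yes

First NEG: step 1
First HALVE: step 5
Since 1 < 5, NEG comes first.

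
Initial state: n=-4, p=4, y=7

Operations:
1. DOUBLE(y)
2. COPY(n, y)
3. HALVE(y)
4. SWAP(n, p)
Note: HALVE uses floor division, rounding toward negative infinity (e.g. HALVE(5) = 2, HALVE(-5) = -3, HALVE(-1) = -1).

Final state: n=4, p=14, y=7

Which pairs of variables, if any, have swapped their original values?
None

Comparing initial and final values:
p: 4 → 14
n: -4 → 4
y: 7 → 7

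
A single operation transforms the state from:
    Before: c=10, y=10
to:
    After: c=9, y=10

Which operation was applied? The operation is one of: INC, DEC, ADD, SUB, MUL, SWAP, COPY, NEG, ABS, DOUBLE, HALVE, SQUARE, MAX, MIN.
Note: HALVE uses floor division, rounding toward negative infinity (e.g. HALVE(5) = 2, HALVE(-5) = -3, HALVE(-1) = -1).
DEC(c)

Analyzing the change:
Before: c=10, y=10
After: c=9, y=10
Variable c changed from 10 to 9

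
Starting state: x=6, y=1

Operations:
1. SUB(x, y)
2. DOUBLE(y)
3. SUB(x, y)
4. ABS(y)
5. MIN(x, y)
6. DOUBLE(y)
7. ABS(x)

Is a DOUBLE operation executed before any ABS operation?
Yes

First DOUBLE: step 2
First ABS: step 4
Since 2 < 4, DOUBLE comes first.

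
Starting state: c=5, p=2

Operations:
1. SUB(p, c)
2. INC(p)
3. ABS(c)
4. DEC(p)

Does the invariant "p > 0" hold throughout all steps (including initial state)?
No, violated after step 1

The invariant is violated after step 1.

State at each step:
Initial: c=5, p=2
After step 1: c=5, p=-3
After step 2: c=5, p=-2
After step 3: c=5, p=-2
After step 4: c=5, p=-3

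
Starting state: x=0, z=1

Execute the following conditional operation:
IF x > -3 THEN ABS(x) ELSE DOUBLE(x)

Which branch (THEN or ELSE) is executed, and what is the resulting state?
Branch: THEN, Final state: x=0, z=1

Evaluating condition: x > -3
x = 0
Condition is True, so THEN branch executes
After ABS(x): x=0, z=1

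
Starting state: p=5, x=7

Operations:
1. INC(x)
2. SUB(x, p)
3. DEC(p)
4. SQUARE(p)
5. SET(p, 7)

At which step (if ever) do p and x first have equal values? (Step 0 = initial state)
Never

p and x never become equal during execution.

Comparing values at each step:
Initial: p=5, x=7
After step 1: p=5, x=8
After step 2: p=5, x=3
After step 3: p=4, x=3
After step 4: p=16, x=3
After step 5: p=7, x=3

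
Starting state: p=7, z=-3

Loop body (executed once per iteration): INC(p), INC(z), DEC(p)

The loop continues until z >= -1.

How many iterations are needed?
2

Tracing iterations:
Initial: p=7, z=-3
After iteration 1: p=7, z=-2
After iteration 2: p=7, z=-1
z >= -1 now holds, so the loop exits after 2 iterations.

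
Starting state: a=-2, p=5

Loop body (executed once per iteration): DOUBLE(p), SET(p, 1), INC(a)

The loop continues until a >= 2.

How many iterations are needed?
4

Tracing iterations:
Initial: a=-2, p=5
After iteration 1: a=-1, p=1
After iteration 2: a=0, p=1
After iteration 3: a=1, p=1
After iteration 4: a=2, p=1
a >= 2 now holds, so the loop exits after 4 iterations.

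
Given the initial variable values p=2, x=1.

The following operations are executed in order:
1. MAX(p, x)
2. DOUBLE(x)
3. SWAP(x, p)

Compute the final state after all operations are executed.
{p: 2, x: 2}

Step-by-step execution:
Initial: p=2, x=1
After step 1 (MAX(p, x)): p=2, x=1
After step 2 (DOUBLE(x)): p=2, x=2
After step 3 (SWAP(x, p)): p=2, x=2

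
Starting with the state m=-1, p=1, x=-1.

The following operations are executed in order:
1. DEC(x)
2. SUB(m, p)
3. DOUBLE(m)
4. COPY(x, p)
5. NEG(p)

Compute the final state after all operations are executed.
{m: -4, p: -1, x: 1}

Step-by-step execution:
Initial: m=-1, p=1, x=-1
After step 1 (DEC(x)): m=-1, p=1, x=-2
After step 2 (SUB(m, p)): m=-2, p=1, x=-2
After step 3 (DOUBLE(m)): m=-4, p=1, x=-2
After step 4 (COPY(x, p)): m=-4, p=1, x=1
After step 5 (NEG(p)): m=-4, p=-1, x=1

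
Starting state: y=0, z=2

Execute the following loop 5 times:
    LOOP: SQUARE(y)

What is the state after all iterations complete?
y=0, z=2

Iteration trace:
Start: y=0, z=2
After iteration 1: y=0, z=2
After iteration 2: y=0, z=2
After iteration 3: y=0, z=2
After iteration 4: y=0, z=2
After iteration 5: y=0, z=2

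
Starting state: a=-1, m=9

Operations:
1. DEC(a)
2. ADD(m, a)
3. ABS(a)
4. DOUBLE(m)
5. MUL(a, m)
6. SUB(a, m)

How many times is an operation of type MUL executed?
1

Counting MUL operations:
Step 5: MUL(a, m) ← MUL
Total: 1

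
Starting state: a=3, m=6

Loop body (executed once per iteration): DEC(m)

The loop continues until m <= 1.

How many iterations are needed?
5

Tracing iterations:
Initial: a=3, m=6
After iteration 1: a=3, m=5
After iteration 2: a=3, m=4
After iteration 3: a=3, m=3
After iteration 4: a=3, m=2
After iteration 5: a=3, m=1
m <= 1 now holds, so the loop exits after 5 iterations.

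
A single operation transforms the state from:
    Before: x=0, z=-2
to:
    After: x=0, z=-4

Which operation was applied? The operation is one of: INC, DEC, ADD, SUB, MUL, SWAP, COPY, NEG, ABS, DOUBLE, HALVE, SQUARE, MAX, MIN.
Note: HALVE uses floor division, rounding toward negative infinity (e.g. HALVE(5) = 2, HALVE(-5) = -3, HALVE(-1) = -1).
DOUBLE(z)

Analyzing the change:
Before: x=0, z=-2
After: x=0, z=-4
Variable z changed from -2 to -4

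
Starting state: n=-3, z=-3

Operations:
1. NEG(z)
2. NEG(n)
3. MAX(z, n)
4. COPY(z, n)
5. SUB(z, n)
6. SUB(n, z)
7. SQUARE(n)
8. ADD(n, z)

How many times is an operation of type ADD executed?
1

Counting ADD operations:
Step 8: ADD(n, z) ← ADD
Total: 1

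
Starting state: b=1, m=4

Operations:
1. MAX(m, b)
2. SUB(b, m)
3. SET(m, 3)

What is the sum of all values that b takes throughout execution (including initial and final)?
-4

Values of b at each step:
Initial: b = 1
After step 1: b = 1
After step 2: b = -3
After step 3: b = -3
Sum = 1 + 1 + -3 + -3 = -4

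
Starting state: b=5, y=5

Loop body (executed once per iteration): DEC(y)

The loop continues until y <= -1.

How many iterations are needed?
6

Tracing iterations:
Initial: b=5, y=5
After iteration 1: b=5, y=4
After iteration 2: b=5, y=3
After iteration 3: b=5, y=2
After iteration 4: b=5, y=1
After iteration 5: b=5, y=0
After iteration 6: b=5, y=-1
y <= -1 now holds, so the loop exits after 6 iterations.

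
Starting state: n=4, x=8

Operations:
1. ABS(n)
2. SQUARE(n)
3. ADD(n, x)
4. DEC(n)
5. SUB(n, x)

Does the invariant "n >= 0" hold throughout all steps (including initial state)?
Yes

The invariant holds at every step.

State at each step:
Initial: n=4, x=8
After step 1: n=4, x=8
After step 2: n=16, x=8
After step 3: n=24, x=8
After step 4: n=23, x=8
After step 5: n=15, x=8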